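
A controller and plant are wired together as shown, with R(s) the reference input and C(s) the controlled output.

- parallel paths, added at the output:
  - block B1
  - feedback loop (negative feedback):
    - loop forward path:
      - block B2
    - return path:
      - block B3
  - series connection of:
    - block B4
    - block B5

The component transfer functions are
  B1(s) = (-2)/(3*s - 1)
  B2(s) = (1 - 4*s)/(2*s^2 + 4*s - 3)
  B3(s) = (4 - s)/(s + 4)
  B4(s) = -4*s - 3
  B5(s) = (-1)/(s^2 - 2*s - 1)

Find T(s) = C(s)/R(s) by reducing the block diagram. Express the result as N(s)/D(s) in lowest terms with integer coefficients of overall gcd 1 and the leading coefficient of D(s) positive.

First reduce the diagram to T(s).

Step 1 - collapse the loop (B2 forward, B3 return) -> (-4*s^2 - 15*s + 4)/(2*s^3 + 16*s^2 - 4*s - 8)
Step 2 - combine B4, B5 in series -> (4*s + 3)/(s^2 - 2*s - 1)
Step 3 - reduce the parallel group B1, [B2/(1+B2*B3)], (B4*B5); the result is T(s) itself (integer coefficients, no common factor, positive leading denominator coefficient)

Answer: (8*s^5 + 161*s^4 + 223*s^3 - 149*s^2 - 87*s + 12)/(6*s^6 + 34*s^5 - 126*s^4 - 10*s^3 + 76*s^2 + 4*s - 8)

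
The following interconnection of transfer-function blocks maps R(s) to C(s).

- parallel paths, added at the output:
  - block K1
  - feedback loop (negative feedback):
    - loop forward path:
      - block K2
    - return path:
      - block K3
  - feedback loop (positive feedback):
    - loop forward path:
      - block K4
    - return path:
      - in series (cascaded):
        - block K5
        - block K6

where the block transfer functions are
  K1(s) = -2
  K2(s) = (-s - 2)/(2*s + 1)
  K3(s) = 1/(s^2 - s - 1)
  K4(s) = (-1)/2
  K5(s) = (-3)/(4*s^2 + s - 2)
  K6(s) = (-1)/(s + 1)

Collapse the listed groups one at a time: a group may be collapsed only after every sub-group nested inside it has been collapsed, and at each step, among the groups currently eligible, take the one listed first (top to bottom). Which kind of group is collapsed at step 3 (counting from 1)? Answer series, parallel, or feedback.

1. close the feedback loop around K2, K3
2. cascade K5, K6
3. feedback reduction of K4, (K5*K6)
4. add K1, [K2/(1+K2*K3)], [K4/(1-K4*(K5*K6))] (parallel)
At step 3 the group reduced is feedback.

Therefore the answer is feedback.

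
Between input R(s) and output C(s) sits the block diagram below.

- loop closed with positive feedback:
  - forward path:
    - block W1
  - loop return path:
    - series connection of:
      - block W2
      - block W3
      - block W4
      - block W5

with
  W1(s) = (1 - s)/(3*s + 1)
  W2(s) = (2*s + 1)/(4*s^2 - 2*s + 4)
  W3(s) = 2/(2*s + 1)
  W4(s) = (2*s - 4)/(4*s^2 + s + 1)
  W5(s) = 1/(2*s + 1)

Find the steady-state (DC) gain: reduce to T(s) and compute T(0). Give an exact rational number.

Answer: 1/3

Working:
(1) multiply W2, W3, W4, W5 (series): (2*s - 4)/(16*s^5 + 4*s^4 + 16*s^3 + 11*s^2 + 5*s + 2)
(2) feedback reduction of W1, (W2*W3*W4*W5): (-16*s^6 + 12*s^5 - 12*s^4 + 5*s^3 + 6*s^2 + 3*s + 2)/(48*s^6 + 28*s^5 + 52*s^4 + 49*s^3 + 28*s^2 + 5*s + 6)
Step 2 gives the overall T(s). Then T(0) = 2/6 = 1/3.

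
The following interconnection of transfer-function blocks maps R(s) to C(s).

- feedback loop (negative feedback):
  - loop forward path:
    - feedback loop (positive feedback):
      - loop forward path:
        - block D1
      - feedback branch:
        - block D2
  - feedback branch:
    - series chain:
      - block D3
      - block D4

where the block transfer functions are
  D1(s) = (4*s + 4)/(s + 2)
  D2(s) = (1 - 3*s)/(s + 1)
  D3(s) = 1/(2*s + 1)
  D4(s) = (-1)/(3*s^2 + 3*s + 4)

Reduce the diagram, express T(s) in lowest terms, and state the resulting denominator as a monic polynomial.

First reduce the diagram to T(s).

Step 1. feedback reduction of D1, D2; result (4*s + 4)/(13*s - 2)
Step 2. cascade D3, D4; result (-1)/(6*s^3 + 9*s^2 + 11*s + 4)
Step 3. collapse the loop ([D1/(1-D1*D2)] forward, (D3*D4) return); result (24*s^4 + 60*s^3 + 80*s^2 + 60*s + 16)/(78*s^4 + 105*s^3 + 125*s^2 + 26*s - 12)
No further cancellation is possible in the step-3 result, so that is T(s). Its denominator becomes monic after dividing by the leading coefficient 78.

Answer: s^4 + 35*s^3/26 + 125*s^2/78 + s/3 - 2/13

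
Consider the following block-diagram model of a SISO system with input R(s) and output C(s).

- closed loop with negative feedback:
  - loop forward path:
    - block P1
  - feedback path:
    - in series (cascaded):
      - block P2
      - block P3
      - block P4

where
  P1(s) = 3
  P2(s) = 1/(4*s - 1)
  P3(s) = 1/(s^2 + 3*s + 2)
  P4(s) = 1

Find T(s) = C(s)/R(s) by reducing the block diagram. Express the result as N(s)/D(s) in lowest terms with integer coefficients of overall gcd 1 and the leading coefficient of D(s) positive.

1. combine P2, P3, P4 in series gives 1/(4*s^3 + 11*s^2 + 5*s - 2)
2. reduce the feedback loop with forward P1 and return (P2*P3*P4), which is the overall transfer function T(s) = C(s)/R(s) in lowest terms

Answer: (12*s^3 + 33*s^2 + 15*s - 6)/(4*s^3 + 11*s^2 + 5*s + 1)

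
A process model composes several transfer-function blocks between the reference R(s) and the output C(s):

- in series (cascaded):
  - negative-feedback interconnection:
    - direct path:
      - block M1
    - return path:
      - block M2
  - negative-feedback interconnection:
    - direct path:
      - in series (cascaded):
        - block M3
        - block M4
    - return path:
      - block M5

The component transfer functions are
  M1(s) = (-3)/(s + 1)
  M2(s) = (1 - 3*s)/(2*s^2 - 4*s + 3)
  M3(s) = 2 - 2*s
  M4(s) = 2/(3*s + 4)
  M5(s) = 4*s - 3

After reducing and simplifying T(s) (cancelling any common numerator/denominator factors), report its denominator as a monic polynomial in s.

Reducing step by step:

[1] feedback reduction of M1, M2 -> (-6*s^2 + 12*s - 9)/(2*s^3 - 2*s^2 + 8*s)
[2] reduce the series chain M3, M4 -> (4 - 4*s)/(3*s + 4)
[3] close the feedback loop around (M3*M4), M5 -> (4*s - 4)/(16*s^2 - 31*s + 8)
[4] series reduction of [M1/(1+M1*M2)], [(M3*M4)/(1+(M3*M4)*M5)] -> (-12*s^3 + 36*s^2 - 42*s + 18)/(16*s^5 - 47*s^4 + 103*s^3 - 132*s^2 + 32*s)
The result of step 4 is T(s) in lowest terms. Its denominator has leading coefficient 16; dividing the denominator through by 16 makes it monic.

Answer: s^5 - 47*s^4/16 + 103*s^3/16 - 33*s^2/4 + 2*s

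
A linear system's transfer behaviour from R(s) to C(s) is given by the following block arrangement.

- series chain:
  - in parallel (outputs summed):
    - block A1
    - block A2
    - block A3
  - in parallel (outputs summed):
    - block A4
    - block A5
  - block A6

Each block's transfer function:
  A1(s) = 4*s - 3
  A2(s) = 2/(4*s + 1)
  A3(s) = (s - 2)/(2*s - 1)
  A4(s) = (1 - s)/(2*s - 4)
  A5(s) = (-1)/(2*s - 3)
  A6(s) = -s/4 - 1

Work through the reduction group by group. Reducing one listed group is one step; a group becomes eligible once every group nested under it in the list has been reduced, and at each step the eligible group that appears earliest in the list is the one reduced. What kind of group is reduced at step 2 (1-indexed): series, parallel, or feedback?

(1) combine A1, A2, A3 in parallel
(2) combine A4, A5 in parallel
(3) reduce the series chain (A1+A2+A3), (A4+A5), A6
At step 2 the group reduced is parallel.

Final answer: parallel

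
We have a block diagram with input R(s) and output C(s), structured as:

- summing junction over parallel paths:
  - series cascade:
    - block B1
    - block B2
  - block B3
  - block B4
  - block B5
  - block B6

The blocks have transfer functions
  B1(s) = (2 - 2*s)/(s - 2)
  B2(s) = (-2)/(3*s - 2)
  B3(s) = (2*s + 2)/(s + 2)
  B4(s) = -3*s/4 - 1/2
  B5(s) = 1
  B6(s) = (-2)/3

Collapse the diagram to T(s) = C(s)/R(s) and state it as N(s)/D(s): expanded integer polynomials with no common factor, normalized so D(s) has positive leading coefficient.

Reducing step by step:

1. combine B1, B2 in series = (4*s - 4)/(3*s^2 - 8*s + 4)
2. parallel reduction of (B1*B2), B3, B4, B5, B6 - this is the overall T(s), already in the required normalized form

Answer: (-27*s^4 + 84*s^3 + 40*s^2 - 96*s - 16)/(36*s^3 - 24*s^2 - 144*s + 96)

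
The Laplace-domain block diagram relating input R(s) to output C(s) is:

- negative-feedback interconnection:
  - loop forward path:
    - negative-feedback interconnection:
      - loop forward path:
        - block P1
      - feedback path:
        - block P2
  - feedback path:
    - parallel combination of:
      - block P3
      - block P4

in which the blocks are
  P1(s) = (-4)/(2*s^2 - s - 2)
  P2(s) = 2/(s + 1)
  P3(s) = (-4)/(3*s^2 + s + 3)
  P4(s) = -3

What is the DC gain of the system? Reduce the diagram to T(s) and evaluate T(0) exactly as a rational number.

The answer is -6/11.

Reasoning:
[1] feedback reduction of P1, P2 -> (-4*s - 4)/(2*s^3 + s^2 - 3*s - 10)
[2] parallel reduction of P3, P4 -> (-9*s^2 - 3*s - 13)/(3*s^2 + s + 3)
[3] close the feedback loop around [P1/(1+P1*P2)], (P3+P4) -> (-12*s^3 - 16*s^2 - 16*s - 12)/(6*s^5 + 5*s^4 + 34*s^3 + 18*s^2 + 45*s + 22)
That last expression is T(s); at s = 0 only the constant terms survive, so T(0) = -12/22 = -6/11.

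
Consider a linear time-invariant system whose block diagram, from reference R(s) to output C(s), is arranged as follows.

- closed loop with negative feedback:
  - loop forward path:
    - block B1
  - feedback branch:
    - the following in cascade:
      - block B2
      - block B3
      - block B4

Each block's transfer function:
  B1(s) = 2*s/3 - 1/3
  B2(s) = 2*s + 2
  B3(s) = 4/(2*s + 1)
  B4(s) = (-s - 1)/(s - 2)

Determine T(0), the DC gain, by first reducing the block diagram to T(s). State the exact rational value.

Step 1 - series reduction of B2, B3, B4, giving (-8*s^2 - 16*s - 8)/(2*s^2 - 3*s - 2)
Step 2 - apply the feedback formula to B1, (B2*B3*B4), giving (-4*s^3 + 8*s^2 + s - 2)/(16*s^3 + 18*s^2 + 9*s - 2)
That last expression is T(s); at s = 0 only the constant terms survive, so T(0) = -2/(-2) = 1.

Hence the answer: 1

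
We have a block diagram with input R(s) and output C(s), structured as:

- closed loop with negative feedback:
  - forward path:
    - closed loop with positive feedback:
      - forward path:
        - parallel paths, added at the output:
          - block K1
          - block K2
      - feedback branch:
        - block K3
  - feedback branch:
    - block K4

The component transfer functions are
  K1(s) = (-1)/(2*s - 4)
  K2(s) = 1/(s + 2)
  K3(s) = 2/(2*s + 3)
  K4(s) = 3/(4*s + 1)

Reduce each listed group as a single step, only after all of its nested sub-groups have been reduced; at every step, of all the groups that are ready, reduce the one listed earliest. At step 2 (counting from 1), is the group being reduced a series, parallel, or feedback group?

Step 1: add K1, K2 (parallel)
Step 2: apply the feedback formula to (K1+K2), K3
Step 3: feedback reduction of [(K1+K2)/(1-(K1+K2)*K3)], K4
Step 2 collapses a feedback group.

Therefore the answer is feedback.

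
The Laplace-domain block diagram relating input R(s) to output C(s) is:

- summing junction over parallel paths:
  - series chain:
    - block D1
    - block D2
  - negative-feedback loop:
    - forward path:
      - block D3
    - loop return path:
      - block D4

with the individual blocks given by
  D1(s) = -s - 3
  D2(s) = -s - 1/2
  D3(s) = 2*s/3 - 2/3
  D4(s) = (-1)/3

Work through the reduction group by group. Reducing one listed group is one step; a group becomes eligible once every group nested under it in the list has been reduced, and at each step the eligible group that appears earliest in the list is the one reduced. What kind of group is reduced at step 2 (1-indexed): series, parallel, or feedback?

Step 1: reduce the series chain D1, D2
Step 2: reduce the feedback loop with forward D3 and return D4
Step 3: sum the parallel branches (D1*D2), [D3/(1+D3*D4)]
At step 2 the group reduced is feedback.

Final answer: feedback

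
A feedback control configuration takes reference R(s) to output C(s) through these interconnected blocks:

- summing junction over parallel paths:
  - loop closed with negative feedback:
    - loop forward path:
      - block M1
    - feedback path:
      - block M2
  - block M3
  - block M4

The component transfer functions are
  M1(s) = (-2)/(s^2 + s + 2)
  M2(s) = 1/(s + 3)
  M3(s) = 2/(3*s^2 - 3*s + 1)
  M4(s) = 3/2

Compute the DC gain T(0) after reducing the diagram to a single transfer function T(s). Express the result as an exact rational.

The answer is 2.

Reasoning:
(1) feedback reduction of M1, M2 -> (-2*s - 6)/(s^3 + 4*s^2 + 5*s + 4)
(2) add [M1/(1+M1*M2)], M3, M4 (parallel) -> (9*s^5 + 27*s^4 + 4*s^3 - 5*s^2 + 31*s + 16)/(6*s^5 + 18*s^4 + 8*s^3 + 2*s^2 - 14*s + 8)
DC gain: substitute s = 0 into T(s) from step 2: T(0) = 16/8 = 2.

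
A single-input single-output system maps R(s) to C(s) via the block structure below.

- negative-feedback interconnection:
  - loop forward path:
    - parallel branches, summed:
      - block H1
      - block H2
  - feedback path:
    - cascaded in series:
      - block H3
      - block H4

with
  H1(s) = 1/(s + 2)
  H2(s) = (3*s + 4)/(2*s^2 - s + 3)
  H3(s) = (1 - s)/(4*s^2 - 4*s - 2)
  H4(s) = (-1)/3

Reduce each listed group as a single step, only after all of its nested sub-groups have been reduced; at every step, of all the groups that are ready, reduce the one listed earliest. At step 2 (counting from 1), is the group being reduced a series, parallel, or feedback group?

[1] reduce the parallel group H1, H2
[2] combine H3, H4 in series
[3] apply the feedback formula to (H1+H2), (H3*H4)
At step 2 the group reduced is series.

Therefore the answer is series.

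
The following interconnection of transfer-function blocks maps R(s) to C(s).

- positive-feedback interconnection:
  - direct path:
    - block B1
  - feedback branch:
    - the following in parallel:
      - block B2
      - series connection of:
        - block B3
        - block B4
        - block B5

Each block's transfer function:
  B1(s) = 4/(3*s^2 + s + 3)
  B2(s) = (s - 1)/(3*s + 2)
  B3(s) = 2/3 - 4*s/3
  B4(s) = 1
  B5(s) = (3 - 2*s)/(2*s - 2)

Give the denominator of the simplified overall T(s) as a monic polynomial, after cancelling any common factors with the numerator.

The answer is s^4 - 16*s^3/9 + 58*s^2/27 + 37*s/27 - 2.

Reasoning:
1. combine B3, B4, B5 in series = (4*s^2 - 8*s + 3)/(3*s - 3)
2. add B2, (B3*B4*B5) (parallel) = (12*s^3 - 13*s^2 - 13*s + 9)/(9*s^2 - 3*s - 6)
3. close the feedback loop around B1, (B2+(B3*B4*B5)) = (36*s^2 - 12*s - 24)/(27*s^4 - 48*s^3 + 58*s^2 + 37*s - 54)
That last expression is T(s), already simplified. Scaling its denominator by 1/27 (the reciprocal of the leading coefficient) yields the monic denominator.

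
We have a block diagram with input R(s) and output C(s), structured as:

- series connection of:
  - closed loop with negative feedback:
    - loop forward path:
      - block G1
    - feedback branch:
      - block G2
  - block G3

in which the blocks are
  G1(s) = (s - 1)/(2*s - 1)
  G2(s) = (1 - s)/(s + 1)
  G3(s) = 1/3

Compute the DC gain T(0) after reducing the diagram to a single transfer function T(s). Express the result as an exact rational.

Step 1: close the feedback loop around G1, G2 -> (s^2 - 1)/(s^2 + 3*s - 2)
Step 2: combine [G1/(1+G1*G2)], G3 in series -> (s^2 - 1)/(3*s^2 + 9*s - 6)
Step 2 gives the overall T(s). Then T(0) = -1/(-6) = 1/6.

Therefore the answer is 1/6.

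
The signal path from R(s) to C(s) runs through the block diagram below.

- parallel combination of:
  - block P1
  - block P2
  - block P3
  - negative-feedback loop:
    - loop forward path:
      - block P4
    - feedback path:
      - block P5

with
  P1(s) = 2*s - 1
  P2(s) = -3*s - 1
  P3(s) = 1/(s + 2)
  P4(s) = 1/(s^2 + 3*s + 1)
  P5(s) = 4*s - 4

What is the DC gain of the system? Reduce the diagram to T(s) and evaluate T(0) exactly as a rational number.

The answer is -11/6.

Reasoning:
[1] apply the feedback formula to P4, P5, giving 1/(s^2 + 7*s - 3)
[2] parallel reduction of P1, P2, P3, [P4/(1+P4*P5)], giving (-s^4 - 11*s^3 - 28*s^2 - 8*s + 11)/(s^3 + 9*s^2 + 11*s - 6)
That last expression is T(s); at s = 0 only the constant terms survive, so T(0) = 11/(-6) = -11/6.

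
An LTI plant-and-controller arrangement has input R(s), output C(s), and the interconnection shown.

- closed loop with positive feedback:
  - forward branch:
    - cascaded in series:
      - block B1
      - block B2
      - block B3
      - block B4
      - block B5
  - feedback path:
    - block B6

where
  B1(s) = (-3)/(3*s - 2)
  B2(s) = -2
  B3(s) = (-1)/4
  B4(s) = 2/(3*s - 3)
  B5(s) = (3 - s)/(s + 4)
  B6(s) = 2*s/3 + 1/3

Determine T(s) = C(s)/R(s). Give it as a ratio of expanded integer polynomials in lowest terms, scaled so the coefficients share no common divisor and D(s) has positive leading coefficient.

The answer is (3*s - 9)/(9*s^3 + 19*s^2 - 49*s + 27).

Reasoning:
1. multiply B1, B2, B3, B4, B5 (series), giving (s - 3)/(3*s^3 + 7*s^2 - 18*s + 8)
2. reduce the feedback loop with forward (B1*B2*B3*B4*B5) and return B6; the result is T(s) itself (integer coefficients, no common factor, positive leading denominator coefficient)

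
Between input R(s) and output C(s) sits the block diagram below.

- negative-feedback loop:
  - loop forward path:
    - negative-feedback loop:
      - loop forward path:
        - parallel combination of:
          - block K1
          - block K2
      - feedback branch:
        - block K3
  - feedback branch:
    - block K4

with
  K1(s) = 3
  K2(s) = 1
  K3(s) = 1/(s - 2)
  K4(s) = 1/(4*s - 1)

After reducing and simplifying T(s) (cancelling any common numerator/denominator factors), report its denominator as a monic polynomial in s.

First reduce the diagram to T(s).

Step 1. reduce the parallel group K1, K2 gives 4
Step 2. close the feedback loop around (K1+K2), K3 gives (4*s - 8)/(s + 2)
Step 3. collapse the loop ([(K1+K2)/(1+(K1+K2)*K3)] forward, K4 return) gives (16*s^2 - 36*s + 8)/(4*s^2 + 11*s - 10)
The result of step 3 is T(s) in lowest terms. Its denominator has leading coefficient 4; dividing the denominator through by 4 makes it monic.

Answer: s^2 + 11*s/4 - 5/2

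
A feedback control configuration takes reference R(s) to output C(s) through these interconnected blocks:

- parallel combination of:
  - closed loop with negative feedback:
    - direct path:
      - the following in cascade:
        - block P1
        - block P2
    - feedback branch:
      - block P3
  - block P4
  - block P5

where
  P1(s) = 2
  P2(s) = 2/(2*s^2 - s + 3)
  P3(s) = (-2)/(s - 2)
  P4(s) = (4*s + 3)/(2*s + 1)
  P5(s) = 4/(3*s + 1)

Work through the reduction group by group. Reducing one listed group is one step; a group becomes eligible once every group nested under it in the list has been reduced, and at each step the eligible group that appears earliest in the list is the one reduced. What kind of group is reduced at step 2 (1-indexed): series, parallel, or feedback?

Step 1: combine P1, P2 in series
Step 2: close the feedback loop around (P1*P2), P3
Step 3: add [(P1*P2)/(1+(P1*P2)*P3)], P4, P5 (parallel)
Step 2: feedback.

Therefore the answer is feedback.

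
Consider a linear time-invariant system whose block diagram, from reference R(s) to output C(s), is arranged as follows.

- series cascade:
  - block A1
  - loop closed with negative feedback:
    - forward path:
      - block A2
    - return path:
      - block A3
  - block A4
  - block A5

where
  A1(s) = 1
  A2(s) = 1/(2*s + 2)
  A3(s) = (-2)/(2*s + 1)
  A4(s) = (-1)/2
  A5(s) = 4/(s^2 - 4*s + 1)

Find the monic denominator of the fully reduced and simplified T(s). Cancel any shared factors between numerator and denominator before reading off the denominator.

Answer: s^4 - 5*s^3/2 - 5*s^2 + 3*s/2

Working:
1. collapse the loop (A2 forward, A3 return); result (2*s + 1)/(4*s^2 + 6*s)
2. cascade A1, [A2/(1+A2*A3)], A4, A5; result (-2*s - 1)/(2*s^4 - 5*s^3 - 10*s^2 + 3*s)
Step 2 gives the fully reduced T(s), with no common factor left to cancel. The denominator's leading coefficient is 2, so divide each of its coefficients by 2 to get the monic form.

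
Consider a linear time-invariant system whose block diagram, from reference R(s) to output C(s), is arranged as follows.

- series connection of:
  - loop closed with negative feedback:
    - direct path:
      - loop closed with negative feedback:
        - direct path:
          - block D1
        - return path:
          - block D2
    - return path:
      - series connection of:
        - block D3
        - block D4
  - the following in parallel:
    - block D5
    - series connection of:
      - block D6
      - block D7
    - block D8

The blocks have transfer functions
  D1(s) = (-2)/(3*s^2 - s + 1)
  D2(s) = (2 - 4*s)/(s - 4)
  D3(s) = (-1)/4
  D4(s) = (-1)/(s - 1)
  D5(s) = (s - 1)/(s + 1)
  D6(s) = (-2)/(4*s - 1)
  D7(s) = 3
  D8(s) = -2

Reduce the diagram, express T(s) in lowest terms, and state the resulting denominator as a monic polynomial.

Step 1. feedback reduction of D1, D2 -> (8 - 2*s)/(3*s^3 - 13*s^2 + 13*s - 8)
Step 2. cascade D3, D4 -> 1/(4*s - 4)
Step 3. reduce the feedback loop with forward [D1/(1+D1*D2)] and return (D3*D4) -> (-4*s^2 + 20*s - 16)/(6*s^4 - 32*s^3 + 52*s^2 - 43*s + 20)
Step 4. reduce the series chain D6, D7 -> (-6)/(4*s - 1)
Step 5. reduce the parallel group D5, (D6*D7), D8 -> (-4*s^2 - 17*s - 3)/(4*s^2 + 3*s - 1)
Step 6. series reduction of [[D1/(1+D1*D2)]/(1+[D1/(1+D1*D2)]*(D3*D4))], (D5+(D6*D7)+D8) -> (16*s^4 - 12*s^3 - 264*s^2 + 212*s + 48)/(24*s^6 - 110*s^5 + 106*s^4 + 16*s^3 - 101*s^2 + 103*s - 20)
No further cancellation is possible in the step-6 result, so that is T(s). Its denominator becomes monic after dividing by the leading coefficient 24.

Therefore the answer is s^6 - 55*s^5/12 + 53*s^4/12 + 2*s^3/3 - 101*s^2/24 + 103*s/24 - 5/6.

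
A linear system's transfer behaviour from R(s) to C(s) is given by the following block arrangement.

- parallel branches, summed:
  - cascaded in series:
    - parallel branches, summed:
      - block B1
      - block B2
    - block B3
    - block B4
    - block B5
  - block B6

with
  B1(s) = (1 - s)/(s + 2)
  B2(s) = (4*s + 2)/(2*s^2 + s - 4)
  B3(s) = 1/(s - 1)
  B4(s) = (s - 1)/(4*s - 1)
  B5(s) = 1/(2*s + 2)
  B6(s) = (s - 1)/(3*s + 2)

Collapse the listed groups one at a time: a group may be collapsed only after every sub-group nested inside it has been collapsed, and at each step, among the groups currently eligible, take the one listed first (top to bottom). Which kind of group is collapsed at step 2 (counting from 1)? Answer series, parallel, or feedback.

Step 1. reduce the parallel group B1, B2
Step 2. series reduction of (B1+B2), B3, B4, B5
Step 3. add ((B1+B2)*B3*B4*B5), B6 (parallel)
Step 2: series.

Answer: series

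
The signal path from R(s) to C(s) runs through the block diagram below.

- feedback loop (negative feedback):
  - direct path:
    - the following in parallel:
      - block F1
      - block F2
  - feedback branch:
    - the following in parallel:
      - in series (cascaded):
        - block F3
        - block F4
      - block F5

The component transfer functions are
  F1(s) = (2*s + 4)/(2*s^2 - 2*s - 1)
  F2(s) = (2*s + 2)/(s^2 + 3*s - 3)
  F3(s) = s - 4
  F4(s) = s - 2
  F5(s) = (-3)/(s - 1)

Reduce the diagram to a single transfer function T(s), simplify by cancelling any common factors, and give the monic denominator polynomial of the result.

Step 1. parallel reduction of F1, F2 -> (6*s^3 + 10*s^2 - 14)/(2*s^4 + 4*s^3 - 13*s^2 + 3*s + 3)
Step 2. multiply F3, F4 (series) -> s^2 - 6*s + 8
Step 3. sum the parallel branches (F3*F4), F5 -> (s^3 - 7*s^2 + 14*s - 11)/(s - 1)
Step 4. collapse the loop ((F1+F2) forward, ((F3*F4)+F5) return) -> (6*s^4 + 4*s^3 - 10*s^2 - 14*s + 14)/(6*s^6 - 30*s^5 + 16*s^4 + 43*s^3 + 4*s^2 - 196*s + 151)
No further cancellation is possible in the step-4 result, so that is T(s). Its denominator becomes monic after dividing by the leading coefficient 6.

Hence the answer: s^6 - 5*s^5 + 8*s^4/3 + 43*s^3/6 + 2*s^2/3 - 98*s/3 + 151/6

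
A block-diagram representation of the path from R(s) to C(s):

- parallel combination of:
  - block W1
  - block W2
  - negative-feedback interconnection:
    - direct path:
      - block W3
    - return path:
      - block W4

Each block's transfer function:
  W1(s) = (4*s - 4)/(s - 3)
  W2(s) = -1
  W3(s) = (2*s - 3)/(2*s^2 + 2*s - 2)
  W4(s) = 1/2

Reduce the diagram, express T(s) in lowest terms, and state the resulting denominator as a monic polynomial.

Answer: s^3 - 3*s^2/2 - 25*s/4 + 21/4

Working:
Step 1: feedback reduction of W3, W4: (4*s - 6)/(4*s^2 + 6*s - 7)
Step 2: combine W1, W2, [W3/(1+W3*W4)] in parallel: (12*s^3 + 18*s^2 - 45*s + 25)/(4*s^3 - 6*s^2 - 25*s + 21)
That last expression is T(s), already simplified. Scaling its denominator by 1/4 (the reciprocal of the leading coefficient) yields the monic denominator.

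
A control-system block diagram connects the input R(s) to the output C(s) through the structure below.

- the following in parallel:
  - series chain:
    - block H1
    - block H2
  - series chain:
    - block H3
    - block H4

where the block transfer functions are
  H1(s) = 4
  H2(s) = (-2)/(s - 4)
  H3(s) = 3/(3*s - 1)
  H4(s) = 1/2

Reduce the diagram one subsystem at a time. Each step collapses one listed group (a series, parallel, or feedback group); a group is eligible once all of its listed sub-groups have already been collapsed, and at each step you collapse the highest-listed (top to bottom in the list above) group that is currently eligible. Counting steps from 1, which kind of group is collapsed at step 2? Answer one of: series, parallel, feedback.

Reducing step by step:

1. cascade H1, H2
2. cascade H3, H4
3. parallel reduction of (H1*H2), (H3*H4)
Step 2 collapses a series group.

Answer: series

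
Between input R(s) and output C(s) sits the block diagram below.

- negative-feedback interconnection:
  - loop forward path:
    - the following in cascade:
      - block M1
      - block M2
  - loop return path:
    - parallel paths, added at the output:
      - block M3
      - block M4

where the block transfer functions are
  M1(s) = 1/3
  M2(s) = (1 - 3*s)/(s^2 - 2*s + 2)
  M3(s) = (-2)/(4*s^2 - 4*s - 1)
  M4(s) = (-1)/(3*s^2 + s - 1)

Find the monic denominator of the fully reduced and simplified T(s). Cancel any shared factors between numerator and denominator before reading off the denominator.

The answer is s^6 - 8*s^5/3 + 29*s^4/12 + 19*s^3/12 - 97*s^2/36 + 5*s/36 + 1/4.

Reasoning:
Step 1: multiply M1, M2 (series), giving (1 - 3*s)/(3*s^2 - 6*s + 6)
Step 2: add M3, M4 (parallel), giving (-10*s^2 + 2*s + 3)/(12*s^4 - 8*s^3 - 11*s^2 + 3*s + 1)
Step 3: collapse the loop ((M1*M2) forward, (M3+M4) return), giving (-36*s^5 + 36*s^4 + 25*s^3 - 20*s^2 + 1)/(36*s^6 - 96*s^5 + 87*s^4 + 57*s^3 - 97*s^2 + 5*s + 9)
That last expression is T(s), already simplified. Scaling its denominator by 1/36 (the reciprocal of the leading coefficient) yields the monic denominator.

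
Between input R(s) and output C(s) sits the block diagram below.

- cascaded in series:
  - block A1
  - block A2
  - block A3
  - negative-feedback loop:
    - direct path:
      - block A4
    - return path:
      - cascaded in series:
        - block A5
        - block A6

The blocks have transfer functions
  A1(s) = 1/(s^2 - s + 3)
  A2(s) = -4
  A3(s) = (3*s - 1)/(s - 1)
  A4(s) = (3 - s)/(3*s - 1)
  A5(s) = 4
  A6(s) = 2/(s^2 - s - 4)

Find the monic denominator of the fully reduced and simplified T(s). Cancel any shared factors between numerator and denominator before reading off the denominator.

Step 1 - reduce the series chain A5, A6; result 8/(s^2 - s - 4)
Step 2 - collapse the loop (A4 forward, (A5*A6) return); result (-s^3 + 4*s^2 + s - 12)/(3*s^3 - 4*s^2 - 19*s + 28)
Step 3 - multiply A1, A2, A3, [A4/(1+A4*(A5*A6))] (series); result (12*s^4 - 52*s^3 + 4*s^2 + 148*s - 48)/(3*s^6 - 10*s^5 + s^4 + 41*s^3 - 120*s^2 + 169*s - 84)
Step 3 gives the fully reduced T(s), with no common factor left to cancel. The denominator's leading coefficient is 3, so divide each of its coefficients by 3 to get the monic form.

Therefore the answer is s^6 - 10*s^5/3 + s^4/3 + 41*s^3/3 - 40*s^2 + 169*s/3 - 28.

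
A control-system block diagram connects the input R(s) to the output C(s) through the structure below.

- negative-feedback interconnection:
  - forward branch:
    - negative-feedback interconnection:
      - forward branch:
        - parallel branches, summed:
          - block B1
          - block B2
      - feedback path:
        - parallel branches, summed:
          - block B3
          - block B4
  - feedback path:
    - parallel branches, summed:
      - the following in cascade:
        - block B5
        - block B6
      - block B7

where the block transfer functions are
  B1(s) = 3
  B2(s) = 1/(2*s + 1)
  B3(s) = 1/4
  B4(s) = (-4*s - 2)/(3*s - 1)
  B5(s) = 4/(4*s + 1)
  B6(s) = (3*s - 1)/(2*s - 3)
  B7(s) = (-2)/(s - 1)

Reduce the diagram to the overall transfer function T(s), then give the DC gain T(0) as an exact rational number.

The answer is 6/35.

Reasoning:
Step 1. combine B1, B2 in parallel: (6*s + 4)/(2*s + 1)
Step 2. add B3, B4 (parallel): (-13*s - 9)/(12*s - 4)
Step 3. reduce the feedback loop with forward (B1+B2) and return (B3+B4): (-36*s^2 - 12*s + 8)/(27*s^2 + 51*s + 20)
Step 4. series reduction of B5, B6: (12*s - 4)/(8*s^2 - 10*s - 3)
Step 5. combine (B5*B6), B7 in parallel: (-4*s^2 + 4*s + 10)/(8*s^3 - 18*s^2 + 7*s + 3)
Step 6. feedback reduction of [(B1+B2)/(1+(B1+B2)*(B3+B4))], ((B5*B6)+B7): (-288*s^5 + 552*s^4 + 28*s^3 - 336*s^2 + 20*s + 24)/(216*s^5 + 66*s^4 - 665*s^3 - 362*s^2 + 205*s + 140)
That last expression is T(s); at s = 0 only the constant terms survive, so T(0) = 24/140 = 6/35.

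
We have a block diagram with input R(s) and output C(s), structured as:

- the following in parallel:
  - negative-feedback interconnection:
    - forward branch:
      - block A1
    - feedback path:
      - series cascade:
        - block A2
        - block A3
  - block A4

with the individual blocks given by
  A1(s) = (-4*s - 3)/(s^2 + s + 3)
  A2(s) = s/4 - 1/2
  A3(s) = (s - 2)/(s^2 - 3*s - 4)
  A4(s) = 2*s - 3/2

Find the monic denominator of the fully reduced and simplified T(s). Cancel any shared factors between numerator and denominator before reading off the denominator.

(1) cascade A2, A3 -> (s^2 - 4*s + 4)/(4*s^2 - 12*s - 16)
(2) collapse the loop (A1 forward, (A2*A3) return) -> (-16*s^3 + 36*s^2 + 100*s + 48)/(4*s^4 - 12*s^3 - 3*s^2 - 56*s - 60)
(3) parallel reduction of [A1/(1+A1*(A2*A3))], A4 -> (16*s^5 - 60*s^4 - 8*s^3 - 143*s^2 + 128*s + 276)/(8*s^4 - 24*s^3 - 6*s^2 - 112*s - 120)
Step 3 gives the fully reduced T(s), with no common factor left to cancel. The denominator's leading coefficient is 8, so divide each of its coefficients by 8 to get the monic form.

Answer: s^4 - 3*s^3 - 3*s^2/4 - 14*s - 15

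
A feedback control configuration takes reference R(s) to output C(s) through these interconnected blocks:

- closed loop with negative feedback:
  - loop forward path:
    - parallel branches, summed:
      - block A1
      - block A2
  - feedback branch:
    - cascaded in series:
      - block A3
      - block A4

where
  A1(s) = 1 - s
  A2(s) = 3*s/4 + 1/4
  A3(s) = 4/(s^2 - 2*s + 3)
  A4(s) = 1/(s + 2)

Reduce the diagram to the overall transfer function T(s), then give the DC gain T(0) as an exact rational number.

Answer: 15/22

Working:
Step 1 - parallel reduction of A1, A2 -> 5/4 - s/4
Step 2 - multiply A3, A4 (series) -> 4/(s^3 - s + 6)
Step 3 - feedback reduction of (A1+A2), (A3*A4) -> (-s^4 + 5*s^3 + s^2 - 11*s + 30)/(4*s^3 - 8*s + 44)
Evaluating the step-3 result (the overall T(s)) at s = 0 gives T(0) = 30/44 = 15/22.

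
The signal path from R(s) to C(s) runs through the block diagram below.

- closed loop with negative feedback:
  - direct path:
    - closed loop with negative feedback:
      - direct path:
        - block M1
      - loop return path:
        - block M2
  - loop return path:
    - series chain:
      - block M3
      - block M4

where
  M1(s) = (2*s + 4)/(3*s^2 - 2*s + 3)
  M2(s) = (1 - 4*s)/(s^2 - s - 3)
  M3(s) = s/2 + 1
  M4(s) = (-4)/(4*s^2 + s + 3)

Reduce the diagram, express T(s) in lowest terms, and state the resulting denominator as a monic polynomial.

(1) reduce the feedback loop with forward M1 and return M2 = (2*s^3 + 2*s^2 - 10*s - 12)/(3*s^4 - 5*s^3 - 12*s^2 - 11*s - 5)
(2) multiply M3, M4 (series) = (-2*s - 4)/(4*s^2 + s + 3)
(3) feedback reduction of [M1/(1+M1*M2)], (M3*M4) = (8*s^5 + 10*s^4 - 32*s^3 - 52*s^2 - 42*s - 36)/(12*s^6 - 17*s^5 - 48*s^4 - 83*s^3 - 55*s^2 + 26*s + 33)
T(s) is the step-3 result (common factors already cancelled). Leading coefficient of the denominator: 12. Divide through by 12 for the monic polynomial.

Final answer: s^6 - 17*s^5/12 - 4*s^4 - 83*s^3/12 - 55*s^2/12 + 13*s/6 + 11/4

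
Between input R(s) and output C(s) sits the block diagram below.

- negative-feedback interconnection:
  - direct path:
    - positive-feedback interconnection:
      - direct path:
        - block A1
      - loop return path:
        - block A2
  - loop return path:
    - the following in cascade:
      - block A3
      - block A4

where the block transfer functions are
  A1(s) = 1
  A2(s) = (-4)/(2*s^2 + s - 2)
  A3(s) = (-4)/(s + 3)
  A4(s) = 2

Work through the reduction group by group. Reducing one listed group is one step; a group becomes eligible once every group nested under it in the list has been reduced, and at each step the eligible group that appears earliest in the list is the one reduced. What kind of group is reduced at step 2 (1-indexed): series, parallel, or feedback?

Reducing step by step:

[1] reduce the feedback loop with forward A1 and return A2
[2] reduce the series chain A3, A4
[3] reduce the feedback loop with forward [A1/(1-A1*A2)] and return (A3*A4)
At step 2 the group reduced is series.

Answer: series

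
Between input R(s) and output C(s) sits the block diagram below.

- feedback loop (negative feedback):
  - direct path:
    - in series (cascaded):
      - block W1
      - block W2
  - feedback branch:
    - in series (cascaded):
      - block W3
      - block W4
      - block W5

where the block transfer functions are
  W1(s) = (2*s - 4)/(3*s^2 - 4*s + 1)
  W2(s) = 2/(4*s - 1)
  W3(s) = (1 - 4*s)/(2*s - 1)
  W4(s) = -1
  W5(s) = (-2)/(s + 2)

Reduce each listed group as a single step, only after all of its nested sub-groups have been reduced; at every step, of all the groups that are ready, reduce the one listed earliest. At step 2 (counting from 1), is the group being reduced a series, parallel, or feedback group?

(1) multiply W1, W2 (series)
(2) combine W3, W4, W5 in series
(3) feedback reduction of (W1*W2), (W3*W4*W5)
Step 2: series.

Final answer: series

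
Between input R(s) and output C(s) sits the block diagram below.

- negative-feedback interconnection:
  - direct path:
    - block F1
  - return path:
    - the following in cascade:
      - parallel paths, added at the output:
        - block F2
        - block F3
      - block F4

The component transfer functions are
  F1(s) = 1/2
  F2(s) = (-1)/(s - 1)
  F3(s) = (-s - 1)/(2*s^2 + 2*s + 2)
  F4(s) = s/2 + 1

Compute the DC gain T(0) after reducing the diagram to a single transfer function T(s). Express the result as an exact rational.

Step 1. sum the parallel branches F2, F3, giving (-3*s^2 - 2*s - 1)/(2*s^3 - 2)
Step 2. cascade (F2+F3), F4, giving (-3*s^3 - 8*s^2 - 5*s - 2)/(4*s^3 - 4)
Step 3. apply the feedback formula to F1, ((F2+F3)*F4), giving (4*s^3 - 4)/(5*s^3 - 8*s^2 - 5*s - 10)
Evaluating the step-3 result (the overall T(s)) at s = 0 gives T(0) = -4/(-10) = 2/5.

Final answer: 2/5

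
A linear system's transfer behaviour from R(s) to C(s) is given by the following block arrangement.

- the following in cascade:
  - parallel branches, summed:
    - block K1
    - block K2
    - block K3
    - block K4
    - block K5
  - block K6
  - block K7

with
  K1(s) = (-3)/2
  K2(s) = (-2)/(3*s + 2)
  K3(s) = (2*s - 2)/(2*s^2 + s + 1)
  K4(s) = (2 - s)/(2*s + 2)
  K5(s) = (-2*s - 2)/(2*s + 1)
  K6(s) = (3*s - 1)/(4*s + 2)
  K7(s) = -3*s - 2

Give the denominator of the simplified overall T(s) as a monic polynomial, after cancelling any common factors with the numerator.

Step 1. sum the parallel branches K1, K2, K3, K4, K5 gives (-72*s^5 - 160*s^4 - 192*s^3 - 173*s^2 - 97*s - 22)/(24*s^5 + 64*s^4 + 74*s^3 + 52*s^2 + 22*s + 4)
Step 2. combine (K1+K2+K3+K4+K5), K6, K7 in series gives (216*s^6 + 408*s^5 + 416*s^4 + 327*s^3 + 118*s^2 - 31*s - 22)/(32*s^5 + 80*s^4 + 88*s^3 + 60*s^2 + 24*s + 4)
T(s) is the step-2 result (common factors already cancelled). Leading coefficient of the denominator: 32. Divide through by 32 for the monic polynomial.

Therefore the answer is s^5 + 5*s^4/2 + 11*s^3/4 + 15*s^2/8 + 3*s/4 + 1/8.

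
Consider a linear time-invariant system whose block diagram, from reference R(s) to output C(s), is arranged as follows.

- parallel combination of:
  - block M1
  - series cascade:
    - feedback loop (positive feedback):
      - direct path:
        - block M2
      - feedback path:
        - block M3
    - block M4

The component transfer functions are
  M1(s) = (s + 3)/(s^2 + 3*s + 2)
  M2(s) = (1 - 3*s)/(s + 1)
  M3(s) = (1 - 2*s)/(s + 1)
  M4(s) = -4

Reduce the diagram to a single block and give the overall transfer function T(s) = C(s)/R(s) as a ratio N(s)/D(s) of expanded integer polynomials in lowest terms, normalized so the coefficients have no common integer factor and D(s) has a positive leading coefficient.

Reducing step by step:

Step 1 - feedback reduction of M2, M3, giving (3*s^2 + 2*s - 1)/(5*s^2 - 7*s)
Step 2 - cascade [M2/(1-M2*M3)], M4, giving (-12*s^2 - 8*s + 4)/(5*s^2 - 7*s)
Step 3 - add M1, ([M2/(1-M2*M3)]*M4) (parallel) - this is the overall T(s), already in the required normalized form

Answer: (-12*s^4 - 39*s^3 - 36*s^2 - 25*s + 8)/(5*s^4 + 8*s^3 - 11*s^2 - 14*s)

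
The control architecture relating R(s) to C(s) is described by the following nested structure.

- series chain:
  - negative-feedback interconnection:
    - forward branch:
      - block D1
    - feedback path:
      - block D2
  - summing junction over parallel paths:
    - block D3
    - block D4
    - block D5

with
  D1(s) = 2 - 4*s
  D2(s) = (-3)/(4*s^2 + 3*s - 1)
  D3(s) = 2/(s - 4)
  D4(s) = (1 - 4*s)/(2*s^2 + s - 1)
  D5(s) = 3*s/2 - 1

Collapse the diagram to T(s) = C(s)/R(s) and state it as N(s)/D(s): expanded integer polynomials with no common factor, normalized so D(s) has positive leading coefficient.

Reducing step by step:

1. feedback reduction of D1, D2 gives (-16*s^3 - 4*s^2 + 10*s - 2)/(4*s^2 + 15*s - 7)
2. parallel reduction of D3, D4, D5 gives (6*s^4 - 25*s^3 - s^2 + 60*s - 20)/(4*s^3 - 14*s^2 - 10*s + 8)
3. cascade [D1/(1+D1*D2)], (D3+D4+D5): this yields T(s), and no further normalization is needed

Answer: (-24*s^5 + 106*s^4 - 21*s^3 - 241*s^2 + 140*s - 20)/(4*s^3 - s^2 - 67*s + 28)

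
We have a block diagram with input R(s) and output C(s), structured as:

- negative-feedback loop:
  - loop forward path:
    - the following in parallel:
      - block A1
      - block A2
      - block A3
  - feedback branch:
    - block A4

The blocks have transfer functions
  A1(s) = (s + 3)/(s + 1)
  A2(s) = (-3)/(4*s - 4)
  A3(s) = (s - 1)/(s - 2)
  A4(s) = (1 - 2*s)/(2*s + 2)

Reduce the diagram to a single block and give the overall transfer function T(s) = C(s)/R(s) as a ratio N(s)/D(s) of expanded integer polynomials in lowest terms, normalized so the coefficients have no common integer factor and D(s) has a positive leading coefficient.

Step 1. sum the parallel branches A1, A2, A3; result (8*s^3 - 7*s^2 - 29*s + 34)/(4*s^3 - 8*s^2 - 4*s + 8)
Step 2. collapse the loop ((A1+A2+A3) forward, A4 return), giving the overall T(s)

Final answer: (-16*s^4 - 2*s^3 + 72*s^2 - 10*s - 68)/(8*s^4 - 14*s^3 - 27*s^2 + 89*s - 50)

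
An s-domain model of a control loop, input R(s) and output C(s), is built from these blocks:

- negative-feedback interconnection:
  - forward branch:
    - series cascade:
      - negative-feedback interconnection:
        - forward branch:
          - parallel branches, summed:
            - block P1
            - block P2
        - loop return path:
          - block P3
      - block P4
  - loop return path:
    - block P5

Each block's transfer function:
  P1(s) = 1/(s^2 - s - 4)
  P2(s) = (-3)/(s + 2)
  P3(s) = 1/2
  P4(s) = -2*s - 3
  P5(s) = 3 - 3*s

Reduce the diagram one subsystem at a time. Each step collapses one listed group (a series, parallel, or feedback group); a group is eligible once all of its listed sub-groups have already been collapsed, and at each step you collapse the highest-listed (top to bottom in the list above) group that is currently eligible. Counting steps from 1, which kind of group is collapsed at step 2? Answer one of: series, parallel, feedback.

Step 1: add P1, P2 (parallel)
Step 2: close the feedback loop around (P1+P2), P3
Step 3: combine [(P1+P2)/(1+(P1+P2)*P3)], P4 in series
Step 4: reduce the feedback loop with forward ([(P1+P2)/(1+(P1+P2)*P3)]*P4) and return P5
The group at step 2 is a feedback group.

Therefore the answer is feedback.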